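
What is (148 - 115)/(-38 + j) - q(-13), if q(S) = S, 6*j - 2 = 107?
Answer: 1349/119 ≈ 11.336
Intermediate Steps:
j = 109/6 (j = ⅓ + (⅙)*107 = ⅓ + 107/6 = 109/6 ≈ 18.167)
(148 - 115)/(-38 + j) - q(-13) = (148 - 115)/(-38 + 109/6) - 1*(-13) = 33/(-119/6) + 13 = 33*(-6/119) + 13 = -198/119 + 13 = 1349/119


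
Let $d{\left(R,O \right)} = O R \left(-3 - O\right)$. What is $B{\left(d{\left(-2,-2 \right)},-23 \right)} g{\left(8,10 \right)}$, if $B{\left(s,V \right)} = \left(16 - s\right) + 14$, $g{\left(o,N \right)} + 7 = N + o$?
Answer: $374$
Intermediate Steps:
$g{\left(o,N \right)} = -7 + N + o$ ($g{\left(o,N \right)} = -7 + \left(N + o\right) = -7 + N + o$)
$d{\left(R,O \right)} = O R \left(-3 - O\right)$
$B{\left(s,V \right)} = 30 - s$
$B{\left(d{\left(-2,-2 \right)},-23 \right)} g{\left(8,10 \right)} = \left(30 - \left(-1\right) \left(-2\right) \left(-2\right) \left(3 - 2\right)\right) \left(-7 + 10 + 8\right) = \left(30 - \left(-1\right) \left(-2\right) \left(-2\right) 1\right) 11 = \left(30 - -4\right) 11 = \left(30 + 4\right) 11 = 34 \cdot 11 = 374$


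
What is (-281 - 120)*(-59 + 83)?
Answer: -9624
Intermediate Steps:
(-281 - 120)*(-59 + 83) = -401*24 = -9624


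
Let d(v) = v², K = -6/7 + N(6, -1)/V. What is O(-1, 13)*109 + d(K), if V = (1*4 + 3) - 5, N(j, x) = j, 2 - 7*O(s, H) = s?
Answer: 2514/49 ≈ 51.306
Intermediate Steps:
O(s, H) = 2/7 - s/7
V = 2 (V = (4 + 3) - 5 = 7 - 5 = 2)
K = 15/7 (K = -6/7 + 6/2 = -6*⅐ + 6*(½) = -6/7 + 3 = 15/7 ≈ 2.1429)
O(-1, 13)*109 + d(K) = (2/7 - ⅐*(-1))*109 + (15/7)² = (2/7 + ⅐)*109 + 225/49 = (3/7)*109 + 225/49 = 327/7 + 225/49 = 2514/49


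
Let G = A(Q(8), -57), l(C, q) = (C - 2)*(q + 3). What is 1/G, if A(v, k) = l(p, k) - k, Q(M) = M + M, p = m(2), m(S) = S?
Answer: 1/57 ≈ 0.017544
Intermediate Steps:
p = 2
Q(M) = 2*M
l(C, q) = (-2 + C)*(3 + q)
A(v, k) = -k (A(v, k) = (-6 - 2*k + 3*2 + 2*k) - k = (-6 - 2*k + 6 + 2*k) - k = 0 - k = -k)
G = 57 (G = -1*(-57) = 57)
1/G = 1/57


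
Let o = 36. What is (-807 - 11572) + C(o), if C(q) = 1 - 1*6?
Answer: -12384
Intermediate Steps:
C(q) = -5 (C(q) = 1 - 6 = -5)
(-807 - 11572) + C(o) = (-807 - 11572) - 5 = -12379 - 5 = -12384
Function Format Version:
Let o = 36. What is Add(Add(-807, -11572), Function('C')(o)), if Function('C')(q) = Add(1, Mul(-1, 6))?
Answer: -12384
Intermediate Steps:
Function('C')(q) = -5 (Function('C')(q) = Add(1, -6) = -5)
Add(Add(-807, -11572), Function('C')(o)) = Add(Add(-807, -11572), -5) = Add(-12379, -5) = -12384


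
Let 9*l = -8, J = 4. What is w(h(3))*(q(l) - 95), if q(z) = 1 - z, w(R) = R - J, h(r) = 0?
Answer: 3352/9 ≈ 372.44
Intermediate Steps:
l = -8/9 (l = (⅑)*(-8) = -8/9 ≈ -0.88889)
w(R) = -4 + R (w(R) = R - 1*4 = R - 4 = -4 + R)
w(h(3))*(q(l) - 95) = (-4 + 0)*((1 - 1*(-8/9)) - 95) = -4*((1 + 8/9) - 95) = -4*(17/9 - 95) = -4*(-838/9) = 3352/9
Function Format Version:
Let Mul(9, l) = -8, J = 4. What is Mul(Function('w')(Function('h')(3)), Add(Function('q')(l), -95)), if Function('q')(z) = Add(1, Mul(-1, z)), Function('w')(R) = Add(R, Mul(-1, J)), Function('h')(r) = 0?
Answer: Rational(3352, 9) ≈ 372.44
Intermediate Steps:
l = Rational(-8, 9) (l = Mul(Rational(1, 9), -8) = Rational(-8, 9) ≈ -0.88889)
Function('w')(R) = Add(-4, R) (Function('w')(R) = Add(R, Mul(-1, 4)) = Add(R, -4) = Add(-4, R))
Mul(Function('w')(Function('h')(3)), Add(Function('q')(l), -95)) = Mul(Add(-4, 0), Add(Add(1, Mul(-1, Rational(-8, 9))), -95)) = Mul(-4, Add(Add(1, Rational(8, 9)), -95)) = Mul(-4, Add(Rational(17, 9), -95)) = Mul(-4, Rational(-838, 9)) = Rational(3352, 9)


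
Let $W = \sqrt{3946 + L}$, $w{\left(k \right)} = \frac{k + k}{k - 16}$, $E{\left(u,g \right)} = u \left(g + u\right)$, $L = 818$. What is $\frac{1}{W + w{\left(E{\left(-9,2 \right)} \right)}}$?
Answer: $- \frac{987}{1751300} + \frac{2209 \sqrt{1191}}{5253900} \approx 0.013947$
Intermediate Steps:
$w{\left(k \right)} = \frac{2 k}{-16 + k}$
$W = 2 \sqrt{1191}$ ($W = \sqrt{3946 + 818} = \sqrt{4764} = 2 \sqrt{1191} \approx 69.022$)
$\frac{1}{W + w{\left(E{\left(-9,2 \right)} \right)}} = \frac{1}{2 \sqrt{1191} + \frac{2 \left(- 9 \left(2 - 9\right)\right)}{-16 - 9 \left(2 - 9\right)}} = \frac{1}{2 \sqrt{1191} + \frac{2 \left(\left(-9\right) \left(-7\right)\right)}{-16 - -63}} = \frac{1}{2 \sqrt{1191} + 2 \cdot 63 \frac{1}{-16 + 63}} = \frac{1}{2 \sqrt{1191} + 2 \cdot 63 \cdot \frac{1}{47}} = \frac{1}{2 \sqrt{1191} + \frac{126}{47}} = \frac{1}{\frac{126}{47} + 2 \sqrt{1191}}$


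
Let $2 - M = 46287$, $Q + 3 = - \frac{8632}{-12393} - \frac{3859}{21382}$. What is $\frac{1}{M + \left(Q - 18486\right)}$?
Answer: $- \frac{264987126}{17164139354687} \approx -1.5438 \cdot 10^{-5}$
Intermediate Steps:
$Q = - \frac{658216541}{264987126}$ ($Q = -3 - \left(- \frac{8632}{12393} + \frac{3859}{21382}\right) = -3 - - \frac{136744837}{264987126} = -3 + \left(\frac{8632}{12393} - \frac{3859}{21382}\right) = -3 + \frac{136744837}{264987126} = - \frac{658216541}{264987126} \approx -2.484$)
$M = -46285$ ($M = 2 - 46287 = -46285$)
$\frac{1}{M + \left(Q - 18486\right)} = \frac{1}{-46285 - \frac{4899210227777}{264987126}} = \frac{1}{- \frac{17164139354687}{264987126}} = - \frac{264987126}{17164139354687}$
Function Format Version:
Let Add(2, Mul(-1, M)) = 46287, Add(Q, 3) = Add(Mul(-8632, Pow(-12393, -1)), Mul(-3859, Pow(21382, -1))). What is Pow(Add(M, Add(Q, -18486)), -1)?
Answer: Rational(-264987126, 17164139354687) ≈ -1.5438e-5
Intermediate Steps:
Q = Rational(-658216541, 264987126) (Q = Add(-3, Add(Mul(-8632, Pow(-12393, -1)), Mul(-3859, Pow(21382, -1)))) = Add(-3, Add(Mul(-8632, Rational(-1, 12393)), Mul(-3859, Rational(1, 21382)))) = Add(-3, Add(Rational(8632, 12393), Rational(-3859, 21382))) = Add(-3, Rational(136744837, 264987126)) = Rational(-658216541, 264987126) ≈ -2.4840)
M = -46285 (M = Add(2, Mul(-1, 46287)) = Add(2, -46287) = -46285)
Pow(Add(M, Add(Q, -18486)), -1) = Pow(Add(-46285, Add(Rational(-658216541, 264987126), -18486)), -1) = Pow(Add(-46285, Rational(-4899210227777, 264987126)), -1) = Pow(Rational(-17164139354687, 264987126), -1) = Rational(-264987126, 17164139354687)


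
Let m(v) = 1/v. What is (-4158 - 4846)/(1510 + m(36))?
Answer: -324144/54361 ≈ -5.9628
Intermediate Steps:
(-4158 - 4846)/(1510 + m(36)) = (-4158 - 4846)/(1510 + 1/36) = -9004/(1510 + 1/36) = -9004/54361/36 = -9004*36/54361 = -324144/54361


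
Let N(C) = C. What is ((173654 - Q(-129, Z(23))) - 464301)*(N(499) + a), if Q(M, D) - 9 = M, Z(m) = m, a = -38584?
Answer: 11064720795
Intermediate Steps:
Q(M, D) = 9 + M
((173654 - Q(-129, Z(23))) - 464301)*(N(499) + a) = ((173654 - (9 - 129)) - 464301)*(499 - 38584) = ((173654 - 1*(-120)) - 464301)*(-38085) = ((173654 + 120) - 464301)*(-38085) = (173774 - 464301)*(-38085) = -290527*(-38085) = 11064720795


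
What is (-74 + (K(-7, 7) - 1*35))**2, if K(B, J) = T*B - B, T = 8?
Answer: 24964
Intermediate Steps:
K(B, J) = 7*B (K(B, J) = 8*B - B = 7*B)
(-74 + (K(-7, 7) - 1*35))**2 = (-74 + (7*(-7) - 1*35))**2 = (-74 + (-49 - 35))**2 = (-74 - 84)**2 = (-158)**2 = 24964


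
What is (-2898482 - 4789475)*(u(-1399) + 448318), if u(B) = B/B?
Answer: -3446657194283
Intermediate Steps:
u(B) = 1
(-2898482 - 4789475)*(u(-1399) + 448318) = (-2898482 - 4789475)*(1 + 448318) = -7687957*448319 = -3446657194283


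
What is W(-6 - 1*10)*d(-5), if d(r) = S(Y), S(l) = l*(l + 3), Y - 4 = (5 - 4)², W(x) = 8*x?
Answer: -5120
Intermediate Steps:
Y = 5 (Y = 4 + (5 - 4)² = 4 + 1² = 4 + 1 = 5)
S(l) = l*(3 + l)
d(r) = 40 (d(r) = 5*(3 + 5) = 5*8 = 40)
W(-6 - 1*10)*d(-5) = (8*(-6 - 1*10))*40 = (8*(-6 - 10))*40 = (8*(-16))*40 = -128*40 = -5120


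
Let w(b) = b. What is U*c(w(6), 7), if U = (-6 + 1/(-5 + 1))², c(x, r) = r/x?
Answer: 4375/96 ≈ 45.573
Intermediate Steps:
U = 625/16 (U = (-6 + 1/(-4))² = (-6 - ¼)² = (-25/4)² = 625/16 ≈ 39.063)
U*c(w(6), 7) = 625*(7/6)/16 = 625*(7*(⅙))/16 = (625/16)*(7/6) = 4375/96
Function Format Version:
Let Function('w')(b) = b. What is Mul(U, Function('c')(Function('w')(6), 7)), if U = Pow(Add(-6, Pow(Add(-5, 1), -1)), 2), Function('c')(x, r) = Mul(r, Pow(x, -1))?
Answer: Rational(4375, 96) ≈ 45.573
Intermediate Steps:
U = Rational(625, 16) (U = Pow(Add(-6, Pow(-4, -1)), 2) = Pow(Add(-6, Rational(-1, 4)), 2) = Pow(Rational(-25, 4), 2) = Rational(625, 16) ≈ 39.063)
Mul(U, Function('c')(Function('w')(6), 7)) = Mul(Rational(625, 16), Mul(7, Pow(6, -1))) = Mul(Rational(625, 16), Mul(7, Rational(1, 6))) = Mul(Rational(625, 16), Rational(7, 6)) = Rational(4375, 96)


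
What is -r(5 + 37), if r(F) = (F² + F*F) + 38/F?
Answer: -74107/21 ≈ -3528.9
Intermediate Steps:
r(F) = 2*F² + 38/F (r(F) = (F² + F²) + 38/F = 2*F² + 38/F)
-r(5 + 37) = -2*(19 + (5 + 37)³)/(5 + 37) = -2*(19 + 42³)/42 = -2*(19 + 74088)/42 = -2*74107/42 = -1*74107/21 = -74107/21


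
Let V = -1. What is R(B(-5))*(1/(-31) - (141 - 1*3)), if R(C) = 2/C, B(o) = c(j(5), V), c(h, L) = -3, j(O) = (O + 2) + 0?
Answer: 8558/93 ≈ 92.021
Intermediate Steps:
j(O) = 2 + O (j(O) = (2 + O) + 0 = 2 + O)
B(o) = -3
R(B(-5))*(1/(-31) - (141 - 1*3)) = (2/(-3))*(1/(-31) - (141 - 1*3)) = (2*(-1/3))*(-1/31 - (141 - 3)) = -2*(-1/31 - 1*138)/3 = -2*(-1/31 - 138)/3 = -2/3*(-4279/31) = 8558/93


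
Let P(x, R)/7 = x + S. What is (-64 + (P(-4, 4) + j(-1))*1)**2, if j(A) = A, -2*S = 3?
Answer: 42849/4 ≈ 10712.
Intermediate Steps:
S = -3/2 (S = -1/2*3 = -3/2 ≈ -1.5000)
P(x, R) = -21/2 + 7*x (P(x, R) = 7*(x - 3/2) = 7*(-3/2 + x) = -21/2 + 7*x)
(-64 + (P(-4, 4) + j(-1))*1)**2 = (-64 + ((-21/2 + 7*(-4)) - 1)*1)**2 = (-64 + ((-21/2 - 28) - 1)*1)**2 = (-64 + (-77/2 - 1)*1)**2 = (-64 - 79/2*1)**2 = (-64 - 79/2)**2 = (-207/2)**2 = 42849/4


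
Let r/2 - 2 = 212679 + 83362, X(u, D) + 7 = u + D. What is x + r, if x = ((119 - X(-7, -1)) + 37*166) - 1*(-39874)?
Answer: 638236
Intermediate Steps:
X(u, D) = -7 + D + u (X(u, D) = -7 + (u + D) = -7 + (D + u) = -7 + D + u)
r = 592086 (r = 4 + 2*(212679 + 83362) = 4 + 2*296041 = 4 + 592082 = 592086)
x = 46150 (x = ((119 - (-7 - 1 - 7)) + 37*166) - 1*(-39874) = ((119 - 1*(-15)) + 6142) + 39874 = ((119 + 15) + 6142) + 39874 = (134 + 6142) + 39874 = 6276 + 39874 = 46150)
x + r = 46150 + 592086 = 638236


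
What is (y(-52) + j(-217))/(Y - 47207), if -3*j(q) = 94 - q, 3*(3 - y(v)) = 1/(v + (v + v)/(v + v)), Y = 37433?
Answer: 15401/1495422 ≈ 0.010299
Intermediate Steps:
y(v) = 3 - 1/(3*(1 + v)) (y(v) = 3 - 1/(3*(v + (v + v)/(v + v))) = 3 - 1/(3*(v + (2*v)/((2*v)))) = 3 - 1/(3*(v + (2*v)*(1/(2*v)))) = 3 - 1/(3*(v + 1)) = 3 - 1/(3*(1 + v)))
j(q) = -94/3 + q/3 (j(q) = -(94 - q)/3 = -94/3 + q/3)
(y(-52) + j(-217))/(Y - 47207) = ((8 + 9*(-52))/(3*(1 - 52)) + (-94/3 + (⅓)*(-217)))/(37433 - 47207) = ((⅓)*(8 - 468)/(-51) + (-94/3 - 217/3))/(-9774) = ((⅓)*(-1/51)*(-460) - 311/3)*(-1/9774) = (460/153 - 311/3)*(-1/9774) = -15401/153*(-1/9774) = 15401/1495422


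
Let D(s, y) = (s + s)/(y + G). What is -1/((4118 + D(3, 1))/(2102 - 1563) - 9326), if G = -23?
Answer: 5929/55248559 ≈ 0.00010732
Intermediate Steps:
D(s, y) = 2*s/(-23 + y) (D(s, y) = (s + s)/(y - 23) = (2*s)/(-23 + y) = 2*s/(-23 + y))
-1/((4118 + D(3, 1))/(2102 - 1563) - 9326) = -1/((4118 + 2*3/(-23 + 1))/(2102 - 1563) - 9326) = -1/((4118 + 2*3/(-22))/539 - 9326) = -1/((4118 + 2*3*(-1/22))*(1/539) - 9326) = -1/((4118 - 3/11)*(1/539) - 9326) = -1/((45295/11)*(1/539) - 9326) = -1/(45295/5929 - 9326) = -1/(-55248559/5929) = -1*(-5929/55248559) = 5929/55248559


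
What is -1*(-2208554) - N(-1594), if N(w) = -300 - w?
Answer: 2207260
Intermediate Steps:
-1*(-2208554) - N(-1594) = -1*(-2208554) - (-300 - 1*(-1594)) = 2208554 - (-300 + 1594) = 2208554 - 1*1294 = 2208554 - 1294 = 2207260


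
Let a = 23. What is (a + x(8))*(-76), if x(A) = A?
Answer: -2356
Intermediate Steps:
(a + x(8))*(-76) = (23 + 8)*(-76) = 31*(-76) = -2356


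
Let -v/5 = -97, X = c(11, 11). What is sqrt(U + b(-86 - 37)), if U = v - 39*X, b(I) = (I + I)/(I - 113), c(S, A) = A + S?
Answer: I*sqrt(5179138)/118 ≈ 19.286*I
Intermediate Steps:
X = 22 (X = 11 + 11 = 22)
v = 485 (v = -5*(-97) = 485)
b(I) = 2*I/(-113 + I) (b(I) = (2*I)/(-113 + I) = 2*I/(-113 + I))
U = -373 (U = 485 - 39*22 = 485 - 858 = -373)
sqrt(U + b(-86 - 37)) = sqrt(-373 + 2*(-86 - 37)/(-113 + (-86 - 37))) = sqrt(-373 + 2*(-123)/(-113 - 123)) = sqrt(-373 + 2*(-123)/(-236)) = sqrt(-373 + 2*(-123)*(-1/236)) = sqrt(-373 + 123/118) = sqrt(-43891/118) = I*sqrt(5179138)/118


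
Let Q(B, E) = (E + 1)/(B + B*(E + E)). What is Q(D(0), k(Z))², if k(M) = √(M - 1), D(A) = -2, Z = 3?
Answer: 11/196 + 3*√2/98 ≈ 0.099415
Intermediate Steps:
k(M) = √(-1 + M)
Q(B, E) = (1 + E)/(B + 2*B*E) (Q(B, E) = (1 + E)/(B + B*(2*E)) = (1 + E)/(B + 2*B*E))
Q(D(0), k(Z))² = ((1 + √(-1 + 3))/((-2)*(1 + 2*√(-1 + 3))))² = (-(1 + √2)/(2*(1 + 2*√2)))² = (1 + √2)²/(4*(1 + 2*√2)²)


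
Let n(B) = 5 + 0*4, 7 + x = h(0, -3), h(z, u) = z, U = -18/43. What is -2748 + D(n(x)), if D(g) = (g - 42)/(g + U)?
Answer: -542947/197 ≈ -2756.1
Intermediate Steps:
U = -18/43 (U = -18*1/43 = -18/43 ≈ -0.41860)
x = -7 (x = -7 + 0 = -7)
n(B) = 5 (n(B) = 5 + 0 = 5)
D(g) = (-42 + g)/(-18/43 + g) (D(g) = (g - 42)/(g - 18/43) = (-42 + g)/(-18/43 + g))
-2748 + D(n(x)) = -2748 + 43*(-42 + 5)/(-18 + 43*5) = -2748 + 43*(-37)/(-18 + 215) = -2748 + 43*(-37)/197 = -2748 + 43*(1/197)*(-37) = -2748 - 1591/197 = -542947/197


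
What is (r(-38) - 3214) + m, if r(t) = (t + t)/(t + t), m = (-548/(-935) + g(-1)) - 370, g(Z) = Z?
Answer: -3350492/935 ≈ -3583.4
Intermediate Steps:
m = -346337/935 (m = (-548/(-935) - 1) - 370 = (-548*(-1/935) - 1) - 370 = (548/935 - 1) - 370 = -387/935 - 370 = -346337/935 ≈ -370.41)
r(t) = 1 (r(t) = (2*t)/((2*t)) = (2*t)*(1/(2*t)) = 1)
(r(-38) - 3214) + m = (1 - 3214) - 346337/935 = -3213 - 346337/935 = -3350492/935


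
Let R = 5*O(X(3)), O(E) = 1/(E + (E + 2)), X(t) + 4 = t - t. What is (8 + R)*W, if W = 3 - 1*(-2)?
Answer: 215/6 ≈ 35.833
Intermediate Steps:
W = 5 (W = 3 + 2 = 5)
X(t) = -4 (X(t) = -4 + (t - t) = -4 + 0 = -4)
O(E) = 1/(2 + 2*E) (O(E) = 1/(E + (2 + E)) = 1/(2 + 2*E))
R = -⅚ (R = 5*(1/(2*(1 - 4))) = 5*((½)/(-3)) = 5*((½)*(-⅓)) = 5*(-⅙) = -⅚ ≈ -0.83333)
(8 + R)*W = (8 - ⅚)*5 = (43/6)*5 = 215/6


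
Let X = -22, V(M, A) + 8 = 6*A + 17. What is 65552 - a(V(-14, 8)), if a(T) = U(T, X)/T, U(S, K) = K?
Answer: 3736486/57 ≈ 65552.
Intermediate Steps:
V(M, A) = 9 + 6*A (V(M, A) = -8 + (6*A + 17) = -8 + (17 + 6*A) = 9 + 6*A)
a(T) = -22/T
65552 - a(V(-14, 8)) = 65552 - (-22)/(9 + 6*8) = 65552 - (-22)/(9 + 48) = 65552 - (-22)/57 = 65552 - 1*(-22/57) = 65552 + 22/57 = 3736486/57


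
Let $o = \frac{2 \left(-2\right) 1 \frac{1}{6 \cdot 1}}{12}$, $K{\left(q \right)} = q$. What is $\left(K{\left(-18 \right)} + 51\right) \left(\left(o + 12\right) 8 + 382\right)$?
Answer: $\frac{47278}{3} \approx 15759.0$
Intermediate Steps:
$o = - \frac{1}{18}$ ($o = - 4 \cdot 1 \cdot \frac{1}{6} \cdot \frac{1}{12} = \left(-4\right) \frac{1}{6} \cdot \frac{1}{12} = \left(- \frac{2}{3}\right) \frac{1}{12} = - \frac{1}{18} \approx -0.055556$)
$\left(K{\left(-18 \right)} + 51\right) \left(\left(o + 12\right) 8 + 382\right) = \left(-18 + 51\right) \left(\left(- \frac{1}{18} + 12\right) 8 + 382\right) = 33 \left(\frac{215}{18} \cdot 8 + 382\right) = 33 \left(\frac{860}{9} + 382\right) = 33 \cdot \frac{4298}{9} = \frac{47278}{3}$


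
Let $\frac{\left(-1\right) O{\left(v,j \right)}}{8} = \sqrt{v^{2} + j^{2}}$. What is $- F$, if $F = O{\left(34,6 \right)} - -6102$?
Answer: $-6102 + 16 \sqrt{298} \approx -5825.8$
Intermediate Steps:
$O{\left(v,j \right)} = - 8 \sqrt{j^{2} + v^{2}}$ ($O{\left(v,j \right)} = - 8 \sqrt{v^{2} + j^{2}} = - 8 \sqrt{j^{2} + v^{2}}$)
$F = 6102 - 16 \sqrt{298}$ ($F = - 8 \sqrt{6^{2} + 34^{2}} - -6102 = - 8 \sqrt{36 + 1156} + 6102 = - 8 \sqrt{1192} + 6102 = - 8 \cdot 2 \sqrt{298} + 6102 = - 16 \sqrt{298} + 6102 = 6102 - 16 \sqrt{298} \approx 5825.8$)
$- F = - (6102 - 16 \sqrt{298}) = -6102 + 16 \sqrt{298}$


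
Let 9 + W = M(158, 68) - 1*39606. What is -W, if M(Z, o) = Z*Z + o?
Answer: 14583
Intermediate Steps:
M(Z, o) = o + Z² (M(Z, o) = Z² + o = o + Z²)
W = -14583 (W = -9 + ((68 + 158²) - 1*39606) = -9 + ((68 + 24964) - 39606) = -9 + (25032 - 39606) = -9 - 14574 = -14583)
-W = -1*(-14583) = 14583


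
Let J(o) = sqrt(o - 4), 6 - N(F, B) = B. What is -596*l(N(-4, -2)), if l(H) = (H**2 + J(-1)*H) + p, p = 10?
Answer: -44104 - 4768*I*sqrt(5) ≈ -44104.0 - 10662.0*I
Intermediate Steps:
N(F, B) = 6 - B
J(o) = sqrt(-4 + o)
l(H) = 10 + H**2 + I*H*sqrt(5) (l(H) = (H**2 + sqrt(-4 - 1)*H) + 10 = (H**2 + sqrt(-5)*H) + 10 = (H**2 + (I*sqrt(5))*H) + 10 = (H**2 + I*H*sqrt(5)) + 10 = 10 + H**2 + I*H*sqrt(5))
-596*l(N(-4, -2)) = -596*(10 + (6 - 1*(-2))**2 + I*(6 - 1*(-2))*sqrt(5)) = -596*(10 + (6 + 2)**2 + I*(6 + 2)*sqrt(5)) = -596*(10 + 8**2 + I*8*sqrt(5)) = -596*(10 + 64 + 8*I*sqrt(5)) = -596*(74 + 8*I*sqrt(5)) = -44104 - 4768*I*sqrt(5)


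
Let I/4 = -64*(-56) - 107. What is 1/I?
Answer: 1/13908 ≈ 7.1901e-5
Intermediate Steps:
I = 13908 (I = 4*(-64*(-56) - 107) = 4*(3584 - 107) = 4*3477 = 13908)
1/I = 1/13908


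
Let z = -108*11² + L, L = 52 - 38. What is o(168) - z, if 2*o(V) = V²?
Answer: 27166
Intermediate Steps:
L = 14
z = -13054 (z = -108*11² + 14 = -108*121 + 14 = -13068 + 14 = -13054)
o(V) = V²/2
o(168) - z = (½)*168² - 1*(-13054) = (½)*28224 + 13054 = 14112 + 13054 = 27166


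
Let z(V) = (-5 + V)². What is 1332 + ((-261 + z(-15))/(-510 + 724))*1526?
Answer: 248581/107 ≈ 2323.2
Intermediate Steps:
1332 + ((-261 + z(-15))/(-510 + 724))*1526 = 1332 + ((-261 + (-5 - 15)²)/(-510 + 724))*1526 = 1332 + ((-261 + (-20)²)/214)*1526 = 1332 + ((-261 + 400)*(1/214))*1526 = 1332 + (139*(1/214))*1526 = 1332 + (139/214)*1526 = 1332 + 106057/107 = 248581/107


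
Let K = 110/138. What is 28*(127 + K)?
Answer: 246904/69 ≈ 3578.3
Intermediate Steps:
K = 55/69 (K = 110*(1/138) = 55/69 ≈ 0.79710)
28*(127 + K) = 28*(127 + 55/69) = 28*(8818/69) = 246904/69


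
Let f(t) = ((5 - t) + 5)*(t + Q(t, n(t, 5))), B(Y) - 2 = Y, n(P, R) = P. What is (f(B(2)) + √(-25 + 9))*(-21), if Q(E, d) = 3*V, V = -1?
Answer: -126 - 84*I ≈ -126.0 - 84.0*I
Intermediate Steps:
B(Y) = 2 + Y
Q(E, d) = -3 (Q(E, d) = 3*(-1) = -3)
f(t) = (-3 + t)*(10 - t) (f(t) = ((5 - t) + 5)*(t - 3) = (10 - t)*(-3 + t) = (-3 + t)*(10 - t))
(f(B(2)) + √(-25 + 9))*(-21) = ((-30 - (2 + 2)² + 13*(2 + 2)) + √(-25 + 9))*(-21) = ((-30 - 1*4² + 13*4) + √(-16))*(-21) = ((-30 - 1*16 + 52) + 4*I)*(-21) = ((-30 - 16 + 52) + 4*I)*(-21) = (6 + 4*I)*(-21) = -126 - 84*I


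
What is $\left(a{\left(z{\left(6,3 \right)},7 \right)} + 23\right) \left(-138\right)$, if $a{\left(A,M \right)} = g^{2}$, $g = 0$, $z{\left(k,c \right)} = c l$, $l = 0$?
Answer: $-3174$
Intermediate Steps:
$z{\left(k,c \right)} = 0$ ($z{\left(k,c \right)} = c 0 = 0$)
$a{\left(A,M \right)} = 0$ ($a{\left(A,M \right)} = 0^{2} = 0$)
$\left(a{\left(z{\left(6,3 \right)},7 \right)} + 23\right) \left(-138\right) = \left(0 + 23\right) \left(-138\right) = 23 \left(-138\right) = -3174$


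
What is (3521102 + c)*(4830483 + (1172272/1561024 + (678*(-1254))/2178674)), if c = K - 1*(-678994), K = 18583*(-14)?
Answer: 1011349802682028437198713/53140037534 ≈ 1.9032e+13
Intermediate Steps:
K = -260162
c = 418832 (c = -260162 - 1*(-678994) = -260162 + 678994 = 418832)
(3521102 + c)*(4830483 + (1172272/1561024 + (678*(-1254))/2178674)) = (3521102 + 418832)*(4830483 + (1172272/1561024 + (678*(-1254))/2178674)) = 3939934*(4830483 + (1172272*(1/1561024) - 850212*1/2178674)) = 3939934*(4830483 + (73267/97564 - 425106/1089337)) = 3939934*(4830483 + 38337412195/106280075068) = 3939934*(513384134192110039/106280075068) = 1011349802682028437198713/53140037534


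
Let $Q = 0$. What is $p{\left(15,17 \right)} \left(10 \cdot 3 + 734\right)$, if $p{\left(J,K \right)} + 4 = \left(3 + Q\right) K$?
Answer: $35908$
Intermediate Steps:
$p{\left(J,K \right)} = -4 + 3 K$ ($p{\left(J,K \right)} = -4 + \left(3 + 0\right) K = -4 + 3 K$)
$p{\left(15,17 \right)} \left(10 \cdot 3 + 734\right) = \left(-4 + 3 \cdot 17\right) \left(10 \cdot 3 + 734\right) = \left(-4 + 51\right) \left(30 + 734\right) = 47 \cdot 764 = 35908$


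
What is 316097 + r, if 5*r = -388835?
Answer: 238330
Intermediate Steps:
r = -77767 (r = (⅕)*(-388835) = -77767)
316097 + r = 316097 - 77767 = 238330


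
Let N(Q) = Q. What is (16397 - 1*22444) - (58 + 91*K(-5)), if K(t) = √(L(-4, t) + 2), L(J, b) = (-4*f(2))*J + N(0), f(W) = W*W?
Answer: -6105 - 91*√66 ≈ -6844.3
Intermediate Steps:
f(W) = W²
L(J, b) = -16*J (L(J, b) = (-4*2²)*J + 0 = (-4*4)*J + 0 = -16*J + 0 = -16*J)
K(t) = √66 (K(t) = √(-16*(-4) + 2) = √(64 + 2) = √66)
(16397 - 1*22444) - (58 + 91*K(-5)) = (16397 - 1*22444) - (58 + 91*√66) = (16397 - 22444) + (-58 - 91*√66) = -6047 + (-58 - 91*√66) = -6105 - 91*√66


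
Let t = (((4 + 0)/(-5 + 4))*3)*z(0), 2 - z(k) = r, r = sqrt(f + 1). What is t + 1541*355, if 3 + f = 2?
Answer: 547031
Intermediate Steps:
f = -1 (f = -3 + 2 = -1)
r = 0 (r = sqrt(-1 + 1) = sqrt(0) = 0)
z(k) = 2 (z(k) = 2 - 1*0 = 2 + 0 = 2)
t = -24 (t = (((4 + 0)/(-5 + 4))*3)*2 = ((4/(-1))*3)*2 = ((4*(-1))*3)*2 = -4*3*2 = -12*2 = -24)
t + 1541*355 = -24 + 1541*355 = -24 + 547055 = 547031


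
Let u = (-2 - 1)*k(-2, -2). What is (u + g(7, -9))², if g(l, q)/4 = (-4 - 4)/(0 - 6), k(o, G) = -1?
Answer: 625/9 ≈ 69.444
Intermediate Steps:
g(l, q) = 16/3 (g(l, q) = 4*((-4 - 4)/(0 - 6)) = 4*(-8/(-6)) = 4*(-8*(-⅙)) = 4*(4/3) = 16/3)
u = 3 (u = (-2 - 1)*(-1) = -3*(-1) = 3)
(u + g(7, -9))² = (3 + 16/3)² = (25/3)² = 625/9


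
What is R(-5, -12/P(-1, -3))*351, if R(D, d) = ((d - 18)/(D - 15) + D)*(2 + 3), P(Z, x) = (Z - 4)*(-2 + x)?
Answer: -357669/50 ≈ -7153.4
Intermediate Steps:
P(Z, x) = (-4 + Z)*(-2 + x)
R(D, d) = 5*D + 5*(-18 + d)/(-15 + D) (R(D, d) = ((-18 + d)/(-15 + D) + D)*5 = (D + (-18 + d)/(-15 + D))*5 = 5*D + 5*(-18 + d)/(-15 + D))
R(-5, -12/P(-1, -3))*351 = (5*(-18 - 12/(8 - 4*(-3) - 2*(-1) - 1*(-3)) + (-5)² - 15*(-5))/(-15 - 5))*351 = (5*(-18 - 12/(8 + 12 + 2 + 3) + 25 + 75)/(-20))*351 = (5*(-1/20)*(-18 - 12/25 + 25 + 75))*351 = (5*(-1/20)*(2038/25))*351 = -1019/50*351 = -357669/50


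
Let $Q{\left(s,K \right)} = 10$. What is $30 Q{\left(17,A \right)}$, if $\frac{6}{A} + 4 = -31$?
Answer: $300$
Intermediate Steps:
$A = - \frac{6}{35}$ ($A = \frac{6}{-4 - 31} = \frac{6}{-35} = 6 \left(- \frac{1}{35}\right) = - \frac{6}{35} \approx -0.17143$)
$30 Q{\left(17,A \right)} = 30 \cdot 10 = 300$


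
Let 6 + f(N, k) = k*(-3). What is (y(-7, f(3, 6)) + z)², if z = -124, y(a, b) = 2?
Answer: 14884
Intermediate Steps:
f(N, k) = -6 - 3*k (f(N, k) = -6 + k*(-3) = -6 - 3*k)
(y(-7, f(3, 6)) + z)² = (2 - 124)² = (-122)² = 14884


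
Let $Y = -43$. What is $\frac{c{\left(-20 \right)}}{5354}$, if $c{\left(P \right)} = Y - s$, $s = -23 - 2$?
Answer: $- \frac{9}{2677} \approx -0.003362$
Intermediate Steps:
$s = -25$
$c{\left(P \right)} = -18$ ($c{\left(P \right)} = -43 - -25 = -43 + 25 = -18$)
$\frac{c{\left(-20 \right)}}{5354} = - \frac{18}{5354} = \left(-18\right) \frac{1}{5354} = - \frac{9}{2677}$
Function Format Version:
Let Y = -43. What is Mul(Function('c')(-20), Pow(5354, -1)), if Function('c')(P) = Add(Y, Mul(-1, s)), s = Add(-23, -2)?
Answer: Rational(-9, 2677) ≈ -0.0033620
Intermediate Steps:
s = -25
Function('c')(P) = -18 (Function('c')(P) = Add(-43, Mul(-1, -25)) = Add(-43, 25) = -18)
Mul(Function('c')(-20), Pow(5354, -1)) = Mul(-18, Pow(5354, -1)) = Mul(-18, Rational(1, 5354)) = Rational(-9, 2677)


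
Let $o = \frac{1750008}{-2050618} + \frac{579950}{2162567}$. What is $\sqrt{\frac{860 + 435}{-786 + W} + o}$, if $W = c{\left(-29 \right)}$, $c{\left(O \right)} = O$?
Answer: $\frac{i \sqrt{284001411361530865278944750379}}{361419803537089} \approx 1.4745 i$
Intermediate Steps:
$W = -29$
$o = - \frac{1297626820718}{2217299408203}$ ($o = 1750008 \left(- \frac{1}{2050618}\right) + 579950 \cdot \frac{1}{2162567} = - \frac{875004}{1025309} + \frac{579950}{2162567} = - \frac{1297626820718}{2217299408203} \approx -0.58523$)
$\sqrt{\frac{860 + 435}{-786 + W} + o} = \sqrt{\frac{860 + 435}{-786 - 29} - \frac{1297626820718}{2217299408203}} = \sqrt{\frac{1295}{-815} - \frac{1297626820718}{2217299408203}} = \sqrt{1295 \left(- \frac{1}{815}\right) - \frac{1297626820718}{2217299408203}} = \sqrt{- \frac{259}{163} - \frac{1297626820718}{2217299408203}} = \sqrt{- \frac{785793718501611}{361419803537089}} = \frac{i \sqrt{284001411361530865278944750379}}{361419803537089}$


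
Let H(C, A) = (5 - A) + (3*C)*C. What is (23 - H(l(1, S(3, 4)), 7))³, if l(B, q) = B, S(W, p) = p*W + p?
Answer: 10648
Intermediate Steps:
S(W, p) = p + W*p (S(W, p) = W*p + p = p + W*p)
H(C, A) = 5 - A + 3*C² (H(C, A) = (5 - A) + 3*C² = 5 - A + 3*C²)
(23 - H(l(1, S(3, 4)), 7))³ = (23 - (5 - 1*7 + 3*1²))³ = (23 - (5 - 7 + 3*1))³ = (23 - (5 - 7 + 3))³ = (23 - 1*1)³ = (23 - 1)³ = 22³ = 10648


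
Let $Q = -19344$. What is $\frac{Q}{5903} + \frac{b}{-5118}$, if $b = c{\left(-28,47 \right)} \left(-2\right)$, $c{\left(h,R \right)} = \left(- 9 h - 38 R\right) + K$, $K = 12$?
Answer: $- \frac{58485662}{15105777} \approx -3.8717$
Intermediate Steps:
$c{\left(h,R \right)} = 12 - 38 R - 9 h$ ($c{\left(h,R \right)} = \left(- 9 h - 38 R\right) + 12 = \left(- 38 R - 9 h\right) + 12 = 12 - 38 R - 9 h$)
$b = 3044$ ($b = \left(12 - 1786 - -252\right) \left(-2\right) = \left(12 - 1786 + 252\right) \left(-2\right) = \left(-1522\right) \left(-2\right) = 3044$)
$\frac{Q}{5903} + \frac{b}{-5118} = - \frac{19344}{5903} + \frac{3044}{-5118} = \left(-19344\right) \frac{1}{5903} + 3044 \left(- \frac{1}{5118}\right) = - \frac{19344}{5903} - \frac{1522}{2559} = - \frac{58485662}{15105777}$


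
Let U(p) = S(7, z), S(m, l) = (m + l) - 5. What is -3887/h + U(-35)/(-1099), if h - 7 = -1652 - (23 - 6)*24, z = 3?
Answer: 4261548/2256247 ≈ 1.8888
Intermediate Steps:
h = -2053 (h = 7 + (-1652 - (23 - 6)*24) = 7 + (-1652 - 17*24) = 7 + (-1652 - 1*408) = 7 + (-1652 - 408) = 7 - 2060 = -2053)
S(m, l) = -5 + l + m (S(m, l) = (l + m) - 5 = -5 + l + m)
U(p) = 5 (U(p) = -5 + 3 + 7 = 5)
-3887/h + U(-35)/(-1099) = -3887/(-2053) + 5/(-1099) = -3887*(-1/2053) + 5*(-1/1099) = 3887/2053 - 5/1099 = 4261548/2256247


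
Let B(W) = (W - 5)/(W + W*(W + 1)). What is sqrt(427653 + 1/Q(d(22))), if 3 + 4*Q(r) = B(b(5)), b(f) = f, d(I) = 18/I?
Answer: sqrt(3848865)/3 ≈ 653.95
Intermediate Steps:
B(W) = (-5 + W)/(W + W*(1 + W))
Q(r) = -3/4 (Q(r) = -3/4 + ((-5 + 5)/(5*(2 + 5)))/4 = -3/4 + ((1/5)*0/7)/4 = -3/4 + ((1/5)*(1/7)*0)/4 = -3/4 + (1/4)*0 = -3/4 + 0 = -3/4)
sqrt(427653 + 1/Q(d(22))) = sqrt(427653 + 1/(-3/4)) = sqrt(427653 - 4/3) = sqrt(1282955/3) = sqrt(3848865)/3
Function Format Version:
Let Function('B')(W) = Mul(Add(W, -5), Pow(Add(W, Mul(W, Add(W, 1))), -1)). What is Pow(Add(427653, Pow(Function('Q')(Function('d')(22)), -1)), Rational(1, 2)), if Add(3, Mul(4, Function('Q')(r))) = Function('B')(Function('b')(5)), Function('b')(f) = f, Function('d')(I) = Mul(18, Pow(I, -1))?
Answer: Mul(Rational(1, 3), Pow(3848865, Rational(1, 2))) ≈ 653.95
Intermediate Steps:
Function('B')(W) = Mul(Pow(Add(W, Mul(W, Add(1, W))), -1), Add(-5, W)) (Function('B')(W) = Mul(Add(-5, W), Pow(Add(W, Mul(W, Add(1, W))), -1)) = Mul(Pow(Add(W, Mul(W, Add(1, W))), -1), Add(-5, W)))
Function('Q')(r) = Rational(-3, 4) (Function('Q')(r) = Add(Rational(-3, 4), Mul(Rational(1, 4), Mul(Pow(5, -1), Pow(Add(2, 5), -1), Add(-5, 5)))) = Add(Rational(-3, 4), Mul(Rational(1, 4), Mul(Rational(1, 5), Pow(7, -1), 0))) = Add(Rational(-3, 4), Mul(Rational(1, 4), Mul(Rational(1, 5), Rational(1, 7), 0))) = Add(Rational(-3, 4), Mul(Rational(1, 4), 0)) = Add(Rational(-3, 4), 0) = Rational(-3, 4))
Pow(Add(427653, Pow(Function('Q')(Function('d')(22)), -1)), Rational(1, 2)) = Pow(Add(427653, Pow(Rational(-3, 4), -1)), Rational(1, 2)) = Pow(Add(427653, Rational(-4, 3)), Rational(1, 2)) = Pow(Rational(1282955, 3), Rational(1, 2)) = Mul(Rational(1, 3), Pow(3848865, Rational(1, 2)))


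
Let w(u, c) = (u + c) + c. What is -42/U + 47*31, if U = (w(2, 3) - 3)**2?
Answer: 36383/25 ≈ 1455.3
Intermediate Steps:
w(u, c) = u + 2*c (w(u, c) = (c + u) + c = u + 2*c)
U = 25 (U = ((2 + 2*3) - 3)**2 = ((2 + 6) - 3)**2 = (8 - 3)**2 = 5**2 = 25)
-42/U + 47*31 = -42/25 + 47*31 = -42*1/25 + 1457 = -42/25 + 1457 = 36383/25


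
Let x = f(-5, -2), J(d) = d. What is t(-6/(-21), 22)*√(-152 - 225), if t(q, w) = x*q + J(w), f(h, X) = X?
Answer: 150*I*√377/7 ≈ 416.07*I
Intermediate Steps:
x = -2
t(q, w) = w - 2*q (t(q, w) = -2*q + w = w - 2*q)
t(-6/(-21), 22)*√(-152 - 225) = (22 - (-12)/(-21))*√(-152 - 225) = (22 - (-12)*(-1)/21)*√(-377) = (22 - 2*2/7)*(I*√377) = (22 - 4/7)*(I*√377) = 150*(I*√377)/7 = 150*I*√377/7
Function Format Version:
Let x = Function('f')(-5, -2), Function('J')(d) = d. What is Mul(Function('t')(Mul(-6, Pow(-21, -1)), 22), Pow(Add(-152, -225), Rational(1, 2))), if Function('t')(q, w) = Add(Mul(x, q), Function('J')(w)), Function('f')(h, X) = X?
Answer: Mul(Rational(150, 7), I, Pow(377, Rational(1, 2))) ≈ Mul(416.07, I)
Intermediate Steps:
x = -2
Function('t')(q, w) = Add(w, Mul(-2, q)) (Function('t')(q, w) = Add(Mul(-2, q), w) = Add(w, Mul(-2, q)))
Mul(Function('t')(Mul(-6, Pow(-21, -1)), 22), Pow(Add(-152, -225), Rational(1, 2))) = Mul(Add(22, Mul(-2, Mul(-6, Pow(-21, -1)))), Pow(Add(-152, -225), Rational(1, 2))) = Mul(Add(22, Mul(-2, Mul(-6, Rational(-1, 21)))), Pow(-377, Rational(1, 2))) = Mul(Add(22, Mul(-2, Rational(2, 7))), Mul(I, Pow(377, Rational(1, 2)))) = Mul(Add(22, Rational(-4, 7)), Mul(I, Pow(377, Rational(1, 2)))) = Mul(Rational(150, 7), Mul(I, Pow(377, Rational(1, 2)))) = Mul(Rational(150, 7), I, Pow(377, Rational(1, 2)))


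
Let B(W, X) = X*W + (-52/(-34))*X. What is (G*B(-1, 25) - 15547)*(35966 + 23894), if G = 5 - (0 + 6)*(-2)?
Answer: -917174920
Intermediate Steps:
B(W, X) = 26*X/17 + W*X (B(W, X) = W*X + (-52*(-1/34))*X = W*X + 26*X/17 = 26*X/17 + W*X)
G = 17 (G = 5 - 6*(-2) = 5 - 1*(-12) = 5 + 12 = 17)
(G*B(-1, 25) - 15547)*(35966 + 23894) = (17*((1/17)*25*(26 + 17*(-1))) - 15547)*(35966 + 23894) = (17*((1/17)*25*(26 - 17)) - 15547)*59860 = (17*((1/17)*25*9) - 15547)*59860 = (17*(225/17) - 15547)*59860 = (225 - 15547)*59860 = -15322*59860 = -917174920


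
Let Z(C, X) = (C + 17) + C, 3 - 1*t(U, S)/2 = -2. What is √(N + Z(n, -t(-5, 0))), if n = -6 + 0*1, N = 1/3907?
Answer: 4*√4770447/3907 ≈ 2.2361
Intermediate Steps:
t(U, S) = 10 (t(U, S) = 6 - 2*(-2) = 6 + 4 = 10)
N = 1/3907 ≈ 0.00025595
n = -6 (n = -6 + 0 = -6)
Z(C, X) = 17 + 2*C (Z(C, X) = (17 + C) + C = 17 + 2*C)
√(N + Z(n, -t(-5, 0))) = √(1/3907 + (17 + 2*(-6))) = √(1/3907 + (17 - 12)) = √(1/3907 + 5) = √(19536/3907) = 4*√4770447/3907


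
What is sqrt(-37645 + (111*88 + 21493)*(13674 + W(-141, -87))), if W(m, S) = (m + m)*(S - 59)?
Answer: sqrt(1714503161) ≈ 41407.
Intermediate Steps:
W(m, S) = 2*m*(-59 + S) (W(m, S) = (2*m)*(-59 + S) = 2*m*(-59 + S))
sqrt(-37645 + (111*88 + 21493)*(13674 + W(-141, -87))) = sqrt(-37645 + (111*88 + 21493)*(13674 + 2*(-141)*(-59 - 87))) = sqrt(-37645 + (9768 + 21493)*(13674 + 2*(-141)*(-146))) = sqrt(-37645 + 31261*(13674 + 41172)) = sqrt(-37645 + 31261*54846) = sqrt(-37645 + 1714540806) = sqrt(1714503161)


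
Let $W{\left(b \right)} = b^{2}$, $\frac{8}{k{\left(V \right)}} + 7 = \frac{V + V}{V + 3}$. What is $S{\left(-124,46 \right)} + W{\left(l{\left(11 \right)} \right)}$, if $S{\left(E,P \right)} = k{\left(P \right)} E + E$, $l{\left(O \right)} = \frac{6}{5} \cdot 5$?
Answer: $\frac{26520}{251} \approx 105.66$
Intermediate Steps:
$k{\left(V \right)} = \frac{8}{-7 + \frac{2 V}{3 + V}}$ ($k{\left(V \right)} = \frac{8}{-7 + \frac{V + V}{V + 3}} = \frac{8}{-7 + \frac{2 V}{3 + V}}$)
$l{\left(O \right)} = 6$ ($l{\left(O \right)} = 6 \cdot \frac{1}{5} \cdot 5 = \frac{6}{5} \cdot 5 = 6$)
$S{\left(E,P \right)} = E + \frac{8 E \left(-3 - P\right)}{21 + 5 P}$ ($S{\left(E,P \right)} = \frac{8 \left(-3 - P\right)}{21 + 5 P} E + E = \frac{8 E \left(-3 - P\right)}{21 + 5 P} + E = E + \frac{8 E \left(-3 - P\right)}{21 + 5 P}$)
$S{\left(-124,46 \right)} + W{\left(l{\left(11 \right)} \right)} = \left(-3\right) \left(-124\right) \frac{1}{21 + 5 \cdot 46} \left(1 + 46\right) + 6^{2} = \left(-3\right) \left(-124\right) \frac{1}{21 + 230} \cdot 47 + 36 = \left(-3\right) \left(-124\right) \frac{1}{251} \cdot 47 + 36 = \frac{17484}{251} + 36 = \frac{26520}{251}$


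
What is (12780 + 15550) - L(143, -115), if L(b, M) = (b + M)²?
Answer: 27546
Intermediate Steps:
L(b, M) = (M + b)²
(12780 + 15550) - L(143, -115) = (12780 + 15550) - (-115 + 143)² = 28330 - 1*28² = 28330 - 1*784 = 28330 - 784 = 27546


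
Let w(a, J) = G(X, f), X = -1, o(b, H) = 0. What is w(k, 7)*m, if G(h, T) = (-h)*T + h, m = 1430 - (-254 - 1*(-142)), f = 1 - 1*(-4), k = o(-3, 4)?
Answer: 6168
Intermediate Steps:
k = 0
f = 5 (f = 1 + 4 = 5)
m = 1542 (m = 1430 - (-254 + 142) = 1430 - 1*(-112) = 1430 + 112 = 1542)
G(h, T) = h - T*h (G(h, T) = -T*h + h = h - T*h)
w(a, J) = 4 (w(a, J) = -(1 - 1*5) = -(1 - 5) = -1*(-4) = 4)
w(k, 7)*m = 4*1542 = 6168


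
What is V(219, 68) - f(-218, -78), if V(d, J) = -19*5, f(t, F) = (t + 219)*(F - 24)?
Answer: 7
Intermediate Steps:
f(t, F) = (-24 + F)*(219 + t) (f(t, F) = (219 + t)*(-24 + F) = (-24 + F)*(219 + t))
V(d, J) = -95
V(219, 68) - f(-218, -78) = -95 - (-5256 - 24*(-218) + 219*(-78) - 78*(-218)) = -95 - (-5256 + 5232 - 17082 + 17004) = -95 - 1*(-102) = -95 + 102 = 7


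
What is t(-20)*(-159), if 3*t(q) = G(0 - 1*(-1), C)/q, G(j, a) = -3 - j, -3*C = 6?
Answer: -53/5 ≈ -10.600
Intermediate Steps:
C = -2 (C = -⅓*6 = -2)
t(q) = -4/(3*q) (t(q) = ((-3 - (0 - 1*(-1)))/q)/3 = ((-3 - (0 + 1))/q)/3 = ((-3 - 1*1)/q)/3 = ((-3 - 1)/q)/3 = (-4/q)/3 = -4/(3*q))
t(-20)*(-159) = -4/3/(-20)*(-159) = -4/3*(-1/20)*(-159) = (1/15)*(-159) = -53/5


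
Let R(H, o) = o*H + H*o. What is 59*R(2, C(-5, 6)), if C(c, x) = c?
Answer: -1180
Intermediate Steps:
R(H, o) = 2*H*o (R(H, o) = H*o + H*o = 2*H*o)
59*R(2, C(-5, 6)) = 59*(2*2*(-5)) = 59*(-20) = -1180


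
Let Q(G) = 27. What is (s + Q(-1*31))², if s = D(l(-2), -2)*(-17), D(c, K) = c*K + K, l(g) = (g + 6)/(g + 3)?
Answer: 38809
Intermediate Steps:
l(g) = (6 + g)/(3 + g)
D(c, K) = K + K*c (D(c, K) = K*c + K = K + K*c)
s = 170 (s = -2*(1 + (6 - 2)/(3 - 2))*(-17) = -2*(1 + 4/1)*(-17) = -2*(1 + 1*4)*(-17) = -2*(1 + 4)*(-17) = -2*5*(-17) = -10*(-17) = 170)
(s + Q(-1*31))² = (170 + 27)² = 197² = 38809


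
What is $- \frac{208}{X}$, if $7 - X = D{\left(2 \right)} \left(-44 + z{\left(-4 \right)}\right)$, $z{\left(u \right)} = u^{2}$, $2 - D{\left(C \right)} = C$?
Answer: $- \frac{208}{7} \approx -29.714$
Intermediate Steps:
$D{\left(C \right)} = 2 - C$
$X = 7$ ($X = 7 - \left(2 - 2\right) \left(-44 + \left(-4\right)^{2}\right) = 7 - \left(2 - 2\right) \left(-44 + 16\right) = 7 - 0 \left(-28\right) = 7 - 0 = 7 + 0 = 7$)
$- \frac{208}{X} = - \frac{208}{7}$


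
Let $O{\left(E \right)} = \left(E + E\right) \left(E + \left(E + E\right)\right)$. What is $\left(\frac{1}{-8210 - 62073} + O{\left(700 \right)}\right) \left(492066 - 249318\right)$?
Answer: $\frac{50159509590717252}{70283} \approx 7.1368 \cdot 10^{11}$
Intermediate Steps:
$O{\left(E \right)} = 6 E^{2}$ ($O{\left(E \right)} = 2 E \left(E + 2 E\right) = 2 E 3 E = 6 E^{2}$)
$\left(\frac{1}{-8210 - 62073} + O{\left(700 \right)}\right) \left(492066 - 249318\right) = \left(\frac{1}{-8210 - 62073} + 6 \cdot 700^{2}\right) \left(492066 - 249318\right) = \left(\frac{1}{-70283} + 6 \cdot 490000\right) 242748 = \left(- \frac{1}{70283} + 2940000\right) 242748 = \frac{206632019999}{70283} \cdot 242748 = \frac{50159509590717252}{70283}$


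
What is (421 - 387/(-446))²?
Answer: 35401551409/198916 ≈ 1.7797e+5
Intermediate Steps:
(421 - 387/(-446))² = (421 - 387*(-1/446))² = (421 + 387/446)² = (188153/446)² = 35401551409/198916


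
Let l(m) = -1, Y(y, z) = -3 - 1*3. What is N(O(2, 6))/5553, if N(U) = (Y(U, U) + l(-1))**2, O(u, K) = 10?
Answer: 49/5553 ≈ 0.0088241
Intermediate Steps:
Y(y, z) = -6 (Y(y, z) = -3 - 3 = -6)
N(U) = 49 (N(U) = (-6 - 1)**2 = (-7)**2 = 49)
N(O(2, 6))/5553 = 49/5553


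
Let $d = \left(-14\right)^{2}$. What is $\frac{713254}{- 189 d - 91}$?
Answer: $- \frac{713254}{37135} \approx -19.207$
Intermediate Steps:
$d = 196$
$\frac{713254}{- 189 d - 91} = \frac{713254}{\left(-189\right) 196 - 91} = \frac{713254}{-37044 - 91} = \frac{713254}{-37135} = 713254 \left(- \frac{1}{37135}\right) = - \frac{713254}{37135}$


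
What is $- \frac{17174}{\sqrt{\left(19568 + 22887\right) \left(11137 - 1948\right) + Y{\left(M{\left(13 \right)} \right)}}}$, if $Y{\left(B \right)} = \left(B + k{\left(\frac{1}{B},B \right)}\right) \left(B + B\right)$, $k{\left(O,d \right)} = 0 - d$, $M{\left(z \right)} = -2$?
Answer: $- \frac{17174 \sqrt{43346555}}{130039665} \approx -0.86951$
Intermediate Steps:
$k{\left(O,d \right)} = - d$
$Y{\left(B \right)} = 0$ ($Y{\left(B \right)} = \left(B - B\right) \left(B + B\right) = 0 \cdot 2 B = 0$)
$- \frac{17174}{\sqrt{\left(19568 + 22887\right) \left(11137 - 1948\right) + Y{\left(M{\left(13 \right)} \right)}}} = - \frac{17174}{\sqrt{\left(19568 + 22887\right) \left(11137 - 1948\right) + 0}} = - \frac{17174}{\sqrt{42455 \cdot 9189 + 0}} = - \frac{17174}{\sqrt{390118995 + 0}} = - \frac{17174}{\sqrt{390118995}} = - \frac{17174}{3 \sqrt{43346555}} = - 17174 \frac{\sqrt{43346555}}{130039665} = - \frac{17174 \sqrt{43346555}}{130039665}$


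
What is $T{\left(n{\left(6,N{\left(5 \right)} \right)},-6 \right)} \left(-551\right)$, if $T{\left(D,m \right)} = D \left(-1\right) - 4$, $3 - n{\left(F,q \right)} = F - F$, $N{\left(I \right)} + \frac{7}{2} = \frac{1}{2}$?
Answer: $3857$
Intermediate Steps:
$N{\left(I \right)} = -3$ ($N{\left(I \right)} = - \frac{7}{2} + \frac{1}{2} = -3$)
$n{\left(F,q \right)} = 3$ ($n{\left(F,q \right)} = 3 - \left(F - F\right) = 3 - 0 = 3 + 0 = 3$)
$T{\left(D,m \right)} = -4 - D$ ($T{\left(D,m \right)} = - D - 4 = -4 - D$)
$T{\left(n{\left(6,N{\left(5 \right)} \right)},-6 \right)} \left(-551\right) = \left(-4 - 3\right) \left(-551\right) = \left(-7\right) \left(-551\right) = 3857$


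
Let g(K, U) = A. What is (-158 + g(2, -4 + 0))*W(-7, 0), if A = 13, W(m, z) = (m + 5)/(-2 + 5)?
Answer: 290/3 ≈ 96.667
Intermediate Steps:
W(m, z) = 5/3 + m/3 (W(m, z) = (5 + m)/3 = (5 + m)*(1/3) = 5/3 + m/3)
g(K, U) = 13
(-158 + g(2, -4 + 0))*W(-7, 0) = (-158 + 13)*(5/3 + (1/3)*(-7)) = -145*(5/3 - 7/3) = -145*(-2/3) = 290/3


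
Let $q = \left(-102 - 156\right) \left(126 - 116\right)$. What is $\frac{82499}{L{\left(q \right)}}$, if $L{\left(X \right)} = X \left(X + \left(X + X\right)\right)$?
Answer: $\frac{82499}{19969200} \approx 0.0041313$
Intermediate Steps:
$q = -2580$ ($q = \left(-258\right) 10 = -2580$)
$L{\left(X \right)} = 3 X^{2}$ ($L{\left(X \right)} = X \left(X + 2 X\right) = X 3 X = 3 X^{2}$)
$\frac{82499}{L{\left(q \right)}} = \frac{82499}{3 \left(-2580\right)^{2}} = \frac{82499}{3 \cdot 6656400} = \frac{82499}{19969200}$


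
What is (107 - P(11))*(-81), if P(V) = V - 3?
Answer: -8019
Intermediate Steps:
P(V) = -3 + V
(107 - P(11))*(-81) = (107 - (-3 + 11))*(-81) = (107 - 1*8)*(-81) = (107 - 8)*(-81) = 99*(-81) = -8019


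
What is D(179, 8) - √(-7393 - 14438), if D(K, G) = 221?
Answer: 221 - I*√21831 ≈ 221.0 - 147.75*I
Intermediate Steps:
D(179, 8) - √(-7393 - 14438) = 221 - √(-7393 - 14438) = 221 - √(-21831) = 221 - I*√21831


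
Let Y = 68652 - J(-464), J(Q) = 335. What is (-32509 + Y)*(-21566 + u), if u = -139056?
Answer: -5751552576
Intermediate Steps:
Y = 68317 (Y = 68652 - 1*335 = 68652 - 335 = 68317)
(-32509 + Y)*(-21566 + u) = (-32509 + 68317)*(-21566 - 139056) = 35808*(-160622) = -5751552576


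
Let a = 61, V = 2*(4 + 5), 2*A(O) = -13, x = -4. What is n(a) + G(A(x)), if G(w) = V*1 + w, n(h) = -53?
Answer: -83/2 ≈ -41.500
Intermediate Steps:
A(O) = -13/2 (A(O) = (½)*(-13) = -13/2)
V = 18 (V = 2*9 = 18)
G(w) = 18 + w (G(w) = 18*1 + w = 18 + w)
n(a) + G(A(x)) = -53 + (18 - 13/2) = -53 + 23/2 = -83/2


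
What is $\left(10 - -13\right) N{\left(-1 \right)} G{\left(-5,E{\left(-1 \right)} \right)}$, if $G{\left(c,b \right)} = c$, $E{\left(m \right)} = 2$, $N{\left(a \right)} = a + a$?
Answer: $230$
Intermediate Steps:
$N{\left(a \right)} = 2 a$
$\left(10 - -13\right) N{\left(-1 \right)} G{\left(-5,E{\left(-1 \right)} \right)} = \left(10 - -13\right) 2 \left(-1\right) \left(-5\right) = \left(10 + 13\right) \left(\left(-2\right) \left(-5\right)\right) = 23 \cdot 10 = 230$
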